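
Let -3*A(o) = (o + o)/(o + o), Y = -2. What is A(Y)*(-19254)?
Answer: 6418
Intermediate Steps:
A(o) = -⅓ (A(o) = -(o + o)/(3*(o + o)) = -2*o/(3*(2*o)) = -2*o*1/(2*o)/3 = -⅓*1 = -⅓)
A(Y)*(-19254) = -⅓*(-19254) = 6418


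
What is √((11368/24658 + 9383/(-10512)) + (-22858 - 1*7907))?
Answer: I*√3588615504646273823/10800204 ≈ 175.4*I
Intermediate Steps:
√((11368/24658 + 9383/(-10512)) + (-22858 - 1*7907)) = √((11368*(1/24658) + 9383*(-1/10512)) + (-22858 - 7907)) = √((5684/12329 - 9383/10512) - 30765) = √(-55932799/129602448 - 30765) = √(-3987275245519/129602448) = I*√3588615504646273823/10800204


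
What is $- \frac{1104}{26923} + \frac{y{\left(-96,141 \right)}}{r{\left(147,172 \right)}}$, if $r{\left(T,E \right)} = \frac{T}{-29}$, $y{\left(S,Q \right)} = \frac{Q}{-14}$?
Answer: $\frac{35938705}{18469178} \approx 1.9459$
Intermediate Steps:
$y{\left(S,Q \right)} = - \frac{Q}{14}$ ($y{\left(S,Q \right)} = Q \left(- \frac{1}{14}\right) = - \frac{Q}{14}$)
$r{\left(T,E \right)} = - \frac{T}{29}$ ($r{\left(T,E \right)} = T \left(- \frac{1}{29}\right) = - \frac{T}{29}$)
$- \frac{1104}{26923} + \frac{y{\left(-96,141 \right)}}{r{\left(147,172 \right)}} = - \frac{1104}{26923} + \frac{\left(- \frac{1}{14}\right) 141}{\left(- \frac{1}{29}\right) 147} = \left(-1104\right) \frac{1}{26923} - \frac{141}{14 \left(- \frac{147}{29}\right)} = - \frac{1104}{26923} - - \frac{1363}{686} = - \frac{1104}{26923} + \frac{1363}{686} = \frac{35938705}{18469178}$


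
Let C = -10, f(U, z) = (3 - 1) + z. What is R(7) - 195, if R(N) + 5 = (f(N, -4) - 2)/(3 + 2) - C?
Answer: -954/5 ≈ -190.80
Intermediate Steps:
f(U, z) = 2 + z
R(N) = 21/5 (R(N) = -5 + (((2 - 4) - 2)/(3 + 2) - 1*(-10)) = -5 + ((-2 - 2)/5 + 10) = -5 + (-4*⅕ + 10) = -5 + (-⅘ + 10) = -5 + 46/5 = 21/5)
R(7) - 195 = 21/5 - 195 = -954/5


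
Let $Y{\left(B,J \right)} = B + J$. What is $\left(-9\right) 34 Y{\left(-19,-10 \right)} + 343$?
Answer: $9217$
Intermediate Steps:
$\left(-9\right) 34 Y{\left(-19,-10 \right)} + 343 = \left(-9\right) 34 \left(-19 - 10\right) + 343 = \left(-306\right) \left(-29\right) + 343 = 8874 + 343 = 9217$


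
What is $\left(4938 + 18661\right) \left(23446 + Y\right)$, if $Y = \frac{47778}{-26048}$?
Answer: $\frac{7205643497185}{13024} \approx 5.5326 \cdot 10^{8}$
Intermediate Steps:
$Y = - \frac{23889}{13024}$ ($Y = 47778 \left(- \frac{1}{26048}\right) = - \frac{23889}{13024} \approx -1.8342$)
$\left(4938 + 18661\right) \left(23446 + Y\right) = \left(4938 + 18661\right) \left(23446 - \frac{23889}{13024}\right) = 23599 \cdot \frac{305336815}{13024} = \frac{7205643497185}{13024}$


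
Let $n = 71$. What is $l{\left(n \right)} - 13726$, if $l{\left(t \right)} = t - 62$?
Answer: $-13717$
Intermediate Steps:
$l{\left(t \right)} = -62 + t$
$l{\left(n \right)} - 13726 = \left(-62 + 71\right) - 13726 = 9 - 13726 = -13717$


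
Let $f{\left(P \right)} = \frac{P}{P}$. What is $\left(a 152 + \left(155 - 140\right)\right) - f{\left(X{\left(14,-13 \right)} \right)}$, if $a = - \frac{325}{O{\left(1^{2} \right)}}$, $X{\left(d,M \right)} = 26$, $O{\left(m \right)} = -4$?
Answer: $12364$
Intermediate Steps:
$f{\left(P \right)} = 1$
$a = \frac{325}{4}$ ($a = - \frac{325}{-4} = \left(-325\right) \left(- \frac{1}{4}\right) = \frac{325}{4} \approx 81.25$)
$\left(a 152 + \left(155 - 140\right)\right) - f{\left(X{\left(14,-13 \right)} \right)} = \left(\frac{325}{4} \cdot 152 + \left(155 - 140\right)\right) - 1 = \left(12350 + \left(155 - 140\right)\right) - 1 = \left(12350 + 15\right) - 1 = 12365 - 1 = 12364$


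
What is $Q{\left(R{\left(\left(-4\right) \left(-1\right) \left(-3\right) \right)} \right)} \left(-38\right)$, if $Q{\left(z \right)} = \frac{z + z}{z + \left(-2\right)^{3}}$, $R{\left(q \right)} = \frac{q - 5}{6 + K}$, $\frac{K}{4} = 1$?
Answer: $- \frac{1292}{97} \approx -13.32$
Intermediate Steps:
$K = 4$ ($K = 4 \cdot 1 = 4$)
$R{\left(q \right)} = - \frac{1}{2} + \frac{q}{10}$ ($R{\left(q \right)} = \frac{q - 5}{6 + 4} = \frac{-5 + q}{10} = \left(-5 + q\right) \frac{1}{10} = - \frac{1}{2} + \frac{q}{10}$)
$Q{\left(z \right)} = \frac{2 z}{-8 + z}$ ($Q{\left(z \right)} = \frac{2 z}{z - 8} = \frac{2 z}{-8 + z}$)
$Q{\left(R{\left(\left(-4\right) \left(-1\right) \left(-3\right) \right)} \right)} \left(-38\right) = \frac{2 \left(- \frac{1}{2} + \frac{\left(-4\right) \left(-1\right) \left(-3\right)}{10}\right)}{-8 + \left(- \frac{1}{2} + \frac{\left(-4\right) \left(-1\right) \left(-3\right)}{10}\right)} \left(-38\right) = \frac{2 \left(- \frac{1}{2} + \frac{4 \left(-3\right)}{10}\right)}{-8 + \left(- \frac{1}{2} + \frac{4 \left(-3\right)}{10}\right)} \left(-38\right) = \frac{2 \left(- \frac{1}{2} + \frac{1}{10} \left(-12\right)\right)}{-8 + \left(- \frac{1}{2} + \frac{1}{10} \left(-12\right)\right)} \left(-38\right) = \frac{2 \left(- \frac{1}{2} - \frac{6}{5}\right)}{-8 - \frac{17}{10}} \left(-38\right) = 2 \left(- \frac{17}{10}\right) \frac{1}{-8 - \frac{17}{10}} \left(-38\right) = 2 \left(- \frac{17}{10}\right) \frac{1}{- \frac{97}{10}} \left(-38\right) = 2 \left(- \frac{17}{10}\right) \left(- \frac{10}{97}\right) \left(-38\right) = \frac{34}{97} \left(-38\right) = - \frac{1292}{97}$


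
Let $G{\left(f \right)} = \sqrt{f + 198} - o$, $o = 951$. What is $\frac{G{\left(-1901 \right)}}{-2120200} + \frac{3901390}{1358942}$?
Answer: $\frac{4136509715921}{1440614414200} - \frac{i \sqrt{1703}}{2120200} \approx 2.8713 - 1.9464 \cdot 10^{-5} i$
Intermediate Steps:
$G{\left(f \right)} = -951 + \sqrt{198 + f}$ ($G{\left(f \right)} = \sqrt{f + 198} - 951 = \sqrt{198 + f} - 951 = -951 + \sqrt{198 + f}$)
$\frac{G{\left(-1901 \right)}}{-2120200} + \frac{3901390}{1358942} = \frac{-951 + \sqrt{198 - 1901}}{-2120200} + \frac{3901390}{1358942} = \left(-951 + \sqrt{-1703}\right) \left(- \frac{1}{2120200}\right) + 3901390 \cdot \frac{1}{1358942} = \left(-951 + i \sqrt{1703}\right) \left(- \frac{1}{2120200}\right) + \frac{1950695}{679471} = \left(\frac{951}{2120200} - \frac{i \sqrt{1703}}{2120200}\right) + \frac{1950695}{679471} = \frac{4136509715921}{1440614414200} - \frac{i \sqrt{1703}}{2120200}$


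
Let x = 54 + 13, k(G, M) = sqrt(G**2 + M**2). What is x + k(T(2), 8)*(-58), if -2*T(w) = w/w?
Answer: 67 - 29*sqrt(257) ≈ -397.91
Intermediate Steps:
T(w) = -1/2 (T(w) = -w/(2*w) = -1/2*1 = -1/2)
x = 67
x + k(T(2), 8)*(-58) = 67 + sqrt((-1/2)**2 + 8**2)*(-58) = 67 + sqrt(1/4 + 64)*(-58) = 67 + sqrt(257/4)*(-58) = 67 + (sqrt(257)/2)*(-58) = 67 - 29*sqrt(257)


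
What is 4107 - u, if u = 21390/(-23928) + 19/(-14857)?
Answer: 243391624589/59249716 ≈ 4107.9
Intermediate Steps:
u = -53040977/59249716 (u = 21390*(-1/23928) + 19*(-1/14857) = -3565/3988 - 19/14857 = -53040977/59249716 ≈ -0.89521)
4107 - u = 4107 - 1*(-53040977/59249716) = 4107 + 53040977/59249716 = 243391624589/59249716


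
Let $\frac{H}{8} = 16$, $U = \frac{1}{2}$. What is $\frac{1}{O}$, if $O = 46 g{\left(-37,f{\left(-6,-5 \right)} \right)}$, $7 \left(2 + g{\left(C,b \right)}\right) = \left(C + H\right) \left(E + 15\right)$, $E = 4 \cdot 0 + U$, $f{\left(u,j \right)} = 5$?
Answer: $\frac{1}{9177} \approx 0.00010897$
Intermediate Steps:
$U = \frac{1}{2} \approx 0.5$
$E = \frac{1}{2}$ ($E = 4 \cdot 0 + \frac{1}{2} = 0 + \frac{1}{2} = \frac{1}{2} \approx 0.5$)
$H = 128$ ($H = 8 \cdot 16 = 128$)
$g{\left(C,b \right)} = \frac{1970}{7} + \frac{31 C}{14}$ ($g{\left(C,b \right)} = -2 + \frac{\left(C + 128\right) \left(\frac{1}{2} + 15\right)}{7} = -2 + \frac{\left(128 + C\right) \frac{31}{2}}{7} = -2 + \frac{1984 + \frac{31 C}{2}}{7} = -2 + \left(\frac{1984}{7} + \frac{31 C}{14}\right) = \frac{1970}{7} + \frac{31 C}{14}$)
$O = 9177$ ($O = 46 \left(\frac{1970}{7} + \frac{31}{14} \left(-37\right)\right) = 46 \left(\frac{1970}{7} - \frac{1147}{14}\right) = 46 \cdot \frac{399}{2} = 9177$)
$\frac{1}{O} = \frac{1}{9177}$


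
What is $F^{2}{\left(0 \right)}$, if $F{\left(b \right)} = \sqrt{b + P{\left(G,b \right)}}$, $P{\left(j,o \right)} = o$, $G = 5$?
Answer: $0$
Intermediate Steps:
$F{\left(b \right)} = \sqrt{2} \sqrt{b}$ ($F{\left(b \right)} = \sqrt{b + b} = \sqrt{2 b} = \sqrt{2} \sqrt{b}$)
$F^{2}{\left(0 \right)} = \left(\sqrt{2} \sqrt{0}\right)^{2} = \left(\sqrt{2} \cdot 0\right)^{2} = 0^{2} = 0$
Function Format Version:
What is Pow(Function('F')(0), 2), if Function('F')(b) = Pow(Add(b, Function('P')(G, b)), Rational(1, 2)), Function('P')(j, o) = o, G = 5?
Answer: 0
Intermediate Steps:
Function('F')(b) = Mul(Pow(2, Rational(1, 2)), Pow(b, Rational(1, 2))) (Function('F')(b) = Pow(Add(b, b), Rational(1, 2)) = Pow(Mul(2, b), Rational(1, 2)) = Mul(Pow(2, Rational(1, 2)), Pow(b, Rational(1, 2))))
Pow(Function('F')(0), 2) = Pow(Mul(Pow(2, Rational(1, 2)), Pow(0, Rational(1, 2))), 2) = Pow(Mul(Pow(2, Rational(1, 2)), 0), 2) = Pow(0, 2) = 0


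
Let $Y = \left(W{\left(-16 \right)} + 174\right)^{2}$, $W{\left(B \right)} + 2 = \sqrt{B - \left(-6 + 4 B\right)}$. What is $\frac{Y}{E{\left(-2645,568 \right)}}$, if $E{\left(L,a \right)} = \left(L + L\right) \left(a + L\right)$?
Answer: $\frac{14819}{5493665} + \frac{516 \sqrt{6}}{5493665} \approx 0.0029275$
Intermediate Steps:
$E{\left(L,a \right)} = 2 L \left(L + a\right)$
$W{\left(B \right)} = -2 + \sqrt{6 - 3 B}$ ($W{\left(B \right)} = -2 + \sqrt{B - \left(-6 + 4 B\right)} = -2 + \sqrt{6 - 3 B}$)
$Y = \left(172 + 3 \sqrt{6}\right)^{2}$ ($Y = \left(\left(-2 + \sqrt{6 - -48}\right) + 174\right)^{2} = \left(\left(-2 + \sqrt{6 + 48}\right) + 174\right)^{2} = \left(\left(-2 + \sqrt{54}\right) + 174\right)^{2} = \left(\left(-2 + 3 \sqrt{6}\right) + 174\right)^{2} = \left(172 + 3 \sqrt{6}\right)^{2} \approx 32166.0$)
$\frac{Y}{E{\left(-2645,568 \right)}} = \frac{29638 + 1032 \sqrt{6}}{2 \left(-2645\right) \left(-2645 + 568\right)} = \frac{29638 + 1032 \sqrt{6}}{2 \left(-2645\right) \left(-2077\right)} = \frac{29638 + 1032 \sqrt{6}}{10987330} = \left(29638 + 1032 \sqrt{6}\right) \frac{1}{10987330} = \frac{14819}{5493665} + \frac{516 \sqrt{6}}{5493665}$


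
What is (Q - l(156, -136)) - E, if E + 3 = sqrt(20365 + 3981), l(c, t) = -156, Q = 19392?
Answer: 19551 - sqrt(24346) ≈ 19395.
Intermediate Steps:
E = -3 + sqrt(24346) (E = -3 + sqrt(20365 + 3981) = -3 + sqrt(24346) ≈ 153.03)
(Q - l(156, -136)) - E = (19392 - 1*(-156)) - (-3 + sqrt(24346)) = (19392 + 156) + (3 - sqrt(24346)) = 19548 + (3 - sqrt(24346)) = 19551 - sqrt(24346)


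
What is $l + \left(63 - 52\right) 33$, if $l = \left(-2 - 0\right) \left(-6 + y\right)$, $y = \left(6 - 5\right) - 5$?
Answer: $383$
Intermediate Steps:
$y = -4$ ($y = 1 - 5 = -4$)
$l = 20$ ($l = \left(-2 - 0\right) \left(-6 - 4\right) = \left(-2 + 0\right) \left(-10\right) = \left(-2\right) \left(-10\right) = 20$)
$l + \left(63 - 52\right) 33 = 20 + \left(63 - 52\right) 33 = 20 + 11 \cdot 33 = 20 + 363 = 383$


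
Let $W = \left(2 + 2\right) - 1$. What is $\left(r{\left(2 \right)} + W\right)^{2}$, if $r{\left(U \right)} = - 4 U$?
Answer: $25$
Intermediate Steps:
$W = 3$ ($W = 4 - 1 = 3$)
$\left(r{\left(2 \right)} + W\right)^{2} = \left(\left(-4\right) 2 + 3\right)^{2} = \left(-8 + 3\right)^{2} = \left(-5\right)^{2} = 25$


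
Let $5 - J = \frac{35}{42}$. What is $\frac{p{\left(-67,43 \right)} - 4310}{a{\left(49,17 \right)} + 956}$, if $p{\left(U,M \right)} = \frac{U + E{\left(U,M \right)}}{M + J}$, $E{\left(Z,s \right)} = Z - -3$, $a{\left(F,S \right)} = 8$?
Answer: $- \frac{305129}{68203} \approx -4.4738$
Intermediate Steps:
$J = \frac{25}{6}$ ($J = 5 - \frac{35}{42} = 5 - 35 \cdot \frac{1}{42} = 5 - \frac{5}{6} = \frac{25}{6} \approx 4.1667$)
$E{\left(Z,s \right)} = 3 + Z$ ($E{\left(Z,s \right)} = Z + 3 = 3 + Z$)
$p{\left(U,M \right)} = \frac{3 + 2 U}{\frac{25}{6} + M}$ ($p{\left(U,M \right)} = \frac{U + \left(3 + U\right)}{M + \frac{25}{6}} = \frac{3 + 2 U}{\frac{25}{6} + M}$)
$\frac{p{\left(-67,43 \right)} - 4310}{a{\left(49,17 \right)} + 956} = \frac{\frac{6 \left(3 + 2 \left(-67\right)\right)}{25 + 6 \cdot 43} - 4310}{8 + 956} = \frac{\frac{6 \left(3 - 134\right)}{25 + 258} - 4310}{964} = \left(6 \cdot \frac{1}{283} \left(-131\right) - 4310\right) \frac{1}{964} = \left(- \frac{786}{283} - 4310\right) \frac{1}{964} = \left(- \frac{1220516}{283}\right) \frac{1}{964} = - \frac{305129}{68203}$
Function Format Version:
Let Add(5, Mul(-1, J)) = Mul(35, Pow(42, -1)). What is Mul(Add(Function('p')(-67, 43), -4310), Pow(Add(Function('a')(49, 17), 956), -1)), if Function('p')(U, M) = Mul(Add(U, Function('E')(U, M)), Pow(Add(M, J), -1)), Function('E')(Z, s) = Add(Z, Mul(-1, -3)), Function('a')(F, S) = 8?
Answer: Rational(-305129, 68203) ≈ -4.4738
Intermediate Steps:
J = Rational(25, 6) (J = Add(5, Mul(-1, Mul(35, Pow(42, -1)))) = Add(5, Mul(-1, Mul(35, Rational(1, 42)))) = Add(5, Mul(-1, Rational(5, 6))) = Add(5, Rational(-5, 6)) = Rational(25, 6) ≈ 4.1667)
Function('E')(Z, s) = Add(3, Z) (Function('E')(Z, s) = Add(Z, 3) = Add(3, Z))
Function('p')(U, M) = Mul(Pow(Add(Rational(25, 6), M), -1), Add(3, Mul(2, U))) (Function('p')(U, M) = Mul(Add(U, Add(3, U)), Pow(Add(M, Rational(25, 6)), -1)) = Mul(Add(3, Mul(2, U)), Pow(Add(Rational(25, 6), M), -1)) = Mul(Pow(Add(Rational(25, 6), M), -1), Add(3, Mul(2, U))))
Mul(Add(Function('p')(-67, 43), -4310), Pow(Add(Function('a')(49, 17), 956), -1)) = Mul(Add(Mul(6, Pow(Add(25, Mul(6, 43)), -1), Add(3, Mul(2, -67))), -4310), Pow(Add(8, 956), -1)) = Mul(Add(Mul(6, Pow(Add(25, 258), -1), Add(3, -134)), -4310), Pow(964, -1)) = Mul(Add(Mul(6, Pow(283, -1), -131), -4310), Rational(1, 964)) = Mul(Add(Mul(6, Rational(1, 283), -131), -4310), Rational(1, 964)) = Mul(Add(Rational(-786, 283), -4310), Rational(1, 964)) = Mul(Rational(-1220516, 283), Rational(1, 964)) = Rational(-305129, 68203)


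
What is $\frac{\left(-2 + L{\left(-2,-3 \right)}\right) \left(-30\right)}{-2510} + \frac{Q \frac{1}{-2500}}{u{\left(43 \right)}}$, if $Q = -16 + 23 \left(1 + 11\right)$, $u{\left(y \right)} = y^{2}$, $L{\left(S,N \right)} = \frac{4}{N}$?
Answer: $- \frac{2314513}{58012375} \approx -0.039897$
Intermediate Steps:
$Q = 260$ ($Q = -16 + 23 \cdot 12 = -16 + 276 = 260$)
$\frac{\left(-2 + L{\left(-2,-3 \right)}\right) \left(-30\right)}{-2510} + \frac{Q \frac{1}{-2500}}{u{\left(43 \right)}} = \frac{\left(-2 + \frac{4}{-3}\right) \left(-30\right)}{-2510} + \frac{260 \frac{1}{-2500}}{43^{2}} = \left(-2 + 4 \left(- \frac{1}{3}\right)\right) \left(-30\right) \left(- \frac{1}{2510}\right) + \frac{260 \left(- \frac{1}{2500}\right)}{1849} = \left(-2 - \frac{4}{3}\right) \left(-30\right) \left(- \frac{1}{2510}\right) - \frac{13}{231125} = \left(- \frac{10}{3}\right) \left(-30\right) \left(- \frac{1}{2510}\right) - \frac{13}{231125} = 100 \left(- \frac{1}{2510}\right) - \frac{13}{231125} = - \frac{10}{251} - \frac{13}{231125} = - \frac{2314513}{58012375}$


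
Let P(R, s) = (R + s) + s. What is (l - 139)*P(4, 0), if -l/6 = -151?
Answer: 3068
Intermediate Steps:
P(R, s) = R + 2*s
l = 906 (l = -6*(-151) = 906)
(l - 139)*P(4, 0) = (906 - 139)*(4 + 2*0) = 767*(4 + 0) = 767*4 = 3068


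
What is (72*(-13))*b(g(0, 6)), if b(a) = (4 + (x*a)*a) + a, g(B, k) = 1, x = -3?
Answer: -1872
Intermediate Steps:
b(a) = 4 + a - 3*a² (b(a) = (4 + (-3*a)*a) + a = (4 - 3*a²) + a = 4 + a - 3*a²)
(72*(-13))*b(g(0, 6)) = (72*(-13))*(4 + 1 - 3*1²) = -936*(4 + 1 - 3*1) = -936*(4 + 1 - 3) = -936*2 = -1872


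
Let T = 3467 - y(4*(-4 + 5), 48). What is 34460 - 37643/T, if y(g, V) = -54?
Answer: 121296017/3521 ≈ 34449.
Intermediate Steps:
T = 3521 (T = 3467 - 1*(-54) = 3467 + 54 = 3521)
34460 - 37643/T = 34460 - 37643/3521 = 121296017/3521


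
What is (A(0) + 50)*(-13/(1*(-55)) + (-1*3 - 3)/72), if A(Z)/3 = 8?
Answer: 3737/330 ≈ 11.324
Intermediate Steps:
A(Z) = 24 (A(Z) = 3*8 = 24)
(A(0) + 50)*(-13/(1*(-55)) + (-1*3 - 3)/72) = (24 + 50)*(-13/(1*(-55)) + (-1*3 - 3)/72) = 74*(-13/(-55) + (-3 - 3)*(1/72)) = 74*(-13*(-1/55) - 6*1/72) = 74*(13/55 - 1/12) = 74*(101/660) = 3737/330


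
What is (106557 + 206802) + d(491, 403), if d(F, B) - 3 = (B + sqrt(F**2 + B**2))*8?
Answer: 316586 + 8*sqrt(403490) ≈ 3.2167e+5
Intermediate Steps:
d(F, B) = 3 + 8*B + 8*sqrt(B**2 + F**2) (d(F, B) = 3 + (B + sqrt(F**2 + B**2))*8 = 3 + (B + sqrt(B**2 + F**2))*8 = 3 + (8*B + 8*sqrt(B**2 + F**2)) = 3 + 8*B + 8*sqrt(B**2 + F**2))
(106557 + 206802) + d(491, 403) = (106557 + 206802) + (3 + 8*403 + 8*sqrt(403**2 + 491**2)) = 313359 + (3 + 3224 + 8*sqrt(162409 + 241081)) = 313359 + (3 + 3224 + 8*sqrt(403490)) = 313359 + (3227 + 8*sqrt(403490)) = 316586 + 8*sqrt(403490)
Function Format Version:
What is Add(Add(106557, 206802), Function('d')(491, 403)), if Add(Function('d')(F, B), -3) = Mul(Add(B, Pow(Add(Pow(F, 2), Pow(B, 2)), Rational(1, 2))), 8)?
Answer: Add(316586, Mul(8, Pow(403490, Rational(1, 2)))) ≈ 3.2167e+5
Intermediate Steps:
Function('d')(F, B) = Add(3, Mul(8, B), Mul(8, Pow(Add(Pow(B, 2), Pow(F, 2)), Rational(1, 2)))) (Function('d')(F, B) = Add(3, Mul(Add(B, Pow(Add(Pow(F, 2), Pow(B, 2)), Rational(1, 2))), 8)) = Add(3, Mul(Add(B, Pow(Add(Pow(B, 2), Pow(F, 2)), Rational(1, 2))), 8)) = Add(3, Add(Mul(8, B), Mul(8, Pow(Add(Pow(B, 2), Pow(F, 2)), Rational(1, 2))))) = Add(3, Mul(8, B), Mul(8, Pow(Add(Pow(B, 2), Pow(F, 2)), Rational(1, 2)))))
Add(Add(106557, 206802), Function('d')(491, 403)) = Add(Add(106557, 206802), Add(3, Mul(8, 403), Mul(8, Pow(Add(Pow(403, 2), Pow(491, 2)), Rational(1, 2))))) = Add(313359, Add(3, 3224, Mul(8, Pow(Add(162409, 241081), Rational(1, 2))))) = Add(313359, Add(3, 3224, Mul(8, Pow(403490, Rational(1, 2))))) = Add(313359, Add(3227, Mul(8, Pow(403490, Rational(1, 2))))) = Add(316586, Mul(8, Pow(403490, Rational(1, 2))))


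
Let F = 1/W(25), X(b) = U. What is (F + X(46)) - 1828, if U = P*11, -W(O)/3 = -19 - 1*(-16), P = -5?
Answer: -16946/9 ≈ -1882.9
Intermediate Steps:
W(O) = 9 (W(O) = -3*(-19 - 1*(-16)) = -3*(-19 + 16) = -3*(-3) = 9)
U = -55 (U = -5*11 = -55)
X(b) = -55
F = ⅑ (F = 1/9 = ⅑ ≈ 0.11111)
(F + X(46)) - 1828 = (⅑ - 55) - 1828 = -494/9 - 1828 = -16946/9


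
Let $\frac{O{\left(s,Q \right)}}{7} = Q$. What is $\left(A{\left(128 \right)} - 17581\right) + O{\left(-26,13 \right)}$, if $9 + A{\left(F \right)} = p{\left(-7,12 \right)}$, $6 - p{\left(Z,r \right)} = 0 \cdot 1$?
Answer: $-17493$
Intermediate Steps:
$O{\left(s,Q \right)} = 7 Q$
$p{\left(Z,r \right)} = 6$ ($p{\left(Z,r \right)} = 6 - 0 \cdot 1 = 6 - 0 = 6 + 0 = 6$)
$A{\left(F \right)} = -3$ ($A{\left(F \right)} = -9 + 6 = -3$)
$\left(A{\left(128 \right)} - 17581\right) + O{\left(-26,13 \right)} = \left(-3 - 17581\right) + 7 \cdot 13 = -17584 + 91 = -17493$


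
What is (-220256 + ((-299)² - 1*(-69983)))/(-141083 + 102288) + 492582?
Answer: 19109779562/38795 ≈ 4.9258e+5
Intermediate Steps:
(-220256 + ((-299)² - 1*(-69983)))/(-141083 + 102288) + 492582 = (-220256 + (89401 + 69983))/(-38795) + 492582 = (-220256 + 159384)*(-1/38795) + 492582 = -60872*(-1/38795) + 492582 = 60872/38795 + 492582 = 19109779562/38795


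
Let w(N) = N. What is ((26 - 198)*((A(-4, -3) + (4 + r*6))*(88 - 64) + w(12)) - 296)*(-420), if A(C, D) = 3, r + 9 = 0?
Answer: -80495520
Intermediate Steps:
r = -9 (r = -9 + 0 = -9)
((26 - 198)*((A(-4, -3) + (4 + r*6))*(88 - 64) + w(12)) - 296)*(-420) = ((26 - 198)*((3 + (4 - 9*6))*(88 - 64) + 12) - 296)*(-420) = (-172*((3 + (4 - 54))*24 + 12) - 296)*(-420) = (-172*((3 - 50)*24 + 12) - 296)*(-420) = (-172*(-47*24 + 12) - 296)*(-420) = (-172*(-1128 + 12) - 296)*(-420) = (-172*(-1116) - 296)*(-420) = (191952 - 296)*(-420) = 191656*(-420) = -80495520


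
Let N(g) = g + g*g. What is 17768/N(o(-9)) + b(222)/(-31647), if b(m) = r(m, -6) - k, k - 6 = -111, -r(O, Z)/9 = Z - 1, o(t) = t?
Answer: 3346975/13563 ≈ 246.77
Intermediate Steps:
r(O, Z) = 9 - 9*Z (r(O, Z) = -9*(Z - 1) = -9*(-1 + Z) = 9 - 9*Z)
k = -105 (k = 6 - 111 = -105)
b(m) = 168 (b(m) = (9 - 9*(-6)) - 1*(-105) = (9 + 54) + 105 = 63 + 105 = 168)
N(g) = g + g**2
17768/N(o(-9)) + b(222)/(-31647) = 17768/((-9*(1 - 9))) + 168/(-31647) = 17768/((-9*(-8))) + 168*(-1/31647) = 17768/72 - 8/1507 = 17768*(1/72) - 8/1507 = 2221/9 - 8/1507 = 3346975/13563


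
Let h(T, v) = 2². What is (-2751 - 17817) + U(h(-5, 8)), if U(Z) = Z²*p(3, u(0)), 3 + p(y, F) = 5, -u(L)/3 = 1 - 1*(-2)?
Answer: -20536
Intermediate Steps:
h(T, v) = 4
u(L) = -9 (u(L) = -3*(1 - 1*(-2)) = -3*(1 + 2) = -3*3 = -9)
p(y, F) = 2 (p(y, F) = -3 + 5 = 2)
U(Z) = 2*Z² (U(Z) = Z²*2 = 2*Z²)
(-2751 - 17817) + U(h(-5, 8)) = (-2751 - 17817) + 2*4² = -20568 + 2*16 = -20568 + 32 = -20536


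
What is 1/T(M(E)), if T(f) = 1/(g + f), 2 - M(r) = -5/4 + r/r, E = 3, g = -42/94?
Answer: 339/188 ≈ 1.8032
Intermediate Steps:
g = -21/47 (g = -42*1/94 = -21/47 ≈ -0.44681)
M(r) = 9/4 (M(r) = 2 - (-5/4 + r/r) = 2 - (-5*¼ + 1) = 2 - (-5/4 + 1) = 2 - 1*(-¼) = 2 + ¼ = 9/4)
T(f) = 1/(-21/47 + f)
1/T(M(E)) = 1/(47/(-21 + 47*(9/4))) = 1/(47/(-21 + 423/4)) = 1/(47/(339/4)) = 1/(47*(4/339)) = 1/(188/339) = 339/188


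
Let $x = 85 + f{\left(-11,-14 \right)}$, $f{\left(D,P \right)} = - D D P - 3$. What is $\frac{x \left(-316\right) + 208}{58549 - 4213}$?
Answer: $- \frac{35063}{3396} \approx -10.325$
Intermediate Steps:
$f{\left(D,P \right)} = -3 - P D^{2}$ ($f{\left(D,P \right)} = - D^{2} P - 3 = - P D^{2} - 3 = -3 - P D^{2}$)
$x = 1776$ ($x = 85 - \left(3 - 14 \left(-11\right)^{2}\right) = 85 - \left(3 - 1694\right) = 85 + \left(-3 + 1694\right) = 85 + 1691 = 1776$)
$\frac{x \left(-316\right) + 208}{58549 - 4213} = \frac{1776 \left(-316\right) + 208}{58549 - 4213} = \frac{-561216 + 208}{54336} = \left(-561008\right) \frac{1}{54336} = - \frac{35063}{3396}$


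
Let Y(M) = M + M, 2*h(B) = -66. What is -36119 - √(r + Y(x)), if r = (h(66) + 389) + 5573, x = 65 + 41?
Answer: -36119 - √6141 ≈ -36197.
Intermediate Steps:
h(B) = -33 (h(B) = (½)*(-66) = -33)
x = 106
r = 5929 (r = (-33 + 389) + 5573 = 356 + 5573 = 5929)
Y(M) = 2*M
-36119 - √(r + Y(x)) = -36119 - √(5929 + 2*106) = -36119 - √(5929 + 212) = -36119 - √6141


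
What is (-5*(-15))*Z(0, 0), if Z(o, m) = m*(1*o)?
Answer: 0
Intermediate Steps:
Z(o, m) = m*o
(-5*(-15))*Z(0, 0) = (-5*(-15))*(0*0) = 75*0 = 0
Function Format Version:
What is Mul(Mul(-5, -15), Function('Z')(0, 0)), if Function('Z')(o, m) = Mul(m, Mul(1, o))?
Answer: 0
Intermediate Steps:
Function('Z')(o, m) = Mul(m, o)
Mul(Mul(-5, -15), Function('Z')(0, 0)) = Mul(Mul(-5, -15), Mul(0, 0)) = Mul(75, 0) = 0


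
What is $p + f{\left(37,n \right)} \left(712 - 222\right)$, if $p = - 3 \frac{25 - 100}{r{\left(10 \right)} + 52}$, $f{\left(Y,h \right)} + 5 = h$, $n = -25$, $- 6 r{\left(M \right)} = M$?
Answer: $- \frac{2219025}{151} \approx -14696.0$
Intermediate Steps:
$r{\left(M \right)} = - \frac{M}{6}$
$f{\left(Y,h \right)} = -5 + h$
$p = \frac{675}{151}$ ($p = - 3 \frac{25 - 100}{\left(- \frac{1}{6}\right) 10 + 52} = - 3 \left(- \frac{75}{- \frac{5}{3} + 52}\right) = - 3 \left(- \frac{75}{\frac{151}{3}}\right) = - 3 \left(\left(-75\right) \frac{3}{151}\right) = \left(-3\right) \left(- \frac{225}{151}\right) = \frac{675}{151} \approx 4.4702$)
$p + f{\left(37,n \right)} \left(712 - 222\right) = \frac{675}{151} + \left(-5 - 25\right) \left(712 - 222\right) = \frac{675}{151} - 14700 = - \frac{2219025}{151}$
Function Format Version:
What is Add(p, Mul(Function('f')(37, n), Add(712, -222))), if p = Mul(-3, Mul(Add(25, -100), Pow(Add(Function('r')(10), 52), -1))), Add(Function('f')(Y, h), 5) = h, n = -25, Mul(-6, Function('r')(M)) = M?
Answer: Rational(-2219025, 151) ≈ -14696.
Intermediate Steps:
Function('r')(M) = Mul(Rational(-1, 6), M)
Function('f')(Y, h) = Add(-5, h)
p = Rational(675, 151) (p = Mul(-3, Mul(Add(25, -100), Pow(Add(Mul(Rational(-1, 6), 10), 52), -1))) = Mul(-3, Mul(-75, Pow(Add(Rational(-5, 3), 52), -1))) = Mul(-3, Mul(-75, Pow(Rational(151, 3), -1))) = Mul(-3, Mul(-75, Rational(3, 151))) = Mul(-3, Rational(-225, 151)) = Rational(675, 151) ≈ 4.4702)
Add(p, Mul(Function('f')(37, n), Add(712, -222))) = Add(Rational(675, 151), Mul(Add(-5, -25), Add(712, -222))) = Add(Rational(675, 151), Mul(-30, 490)) = Add(Rational(675, 151), -14700) = Rational(-2219025, 151)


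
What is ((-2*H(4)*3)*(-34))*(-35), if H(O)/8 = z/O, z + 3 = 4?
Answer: -14280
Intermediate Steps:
z = 1 (z = -3 + 4 = 1)
H(O) = 8/O (H(O) = 8*(1/O) = 8/O)
((-2*H(4)*3)*(-34))*(-35) = ((-16/4*3)*(-34))*(-35) = ((-2*2*3)*(-34))*(-35) = (-4*3*(-34))*(-35) = -12*(-34)*(-35) = 408*(-35) = -14280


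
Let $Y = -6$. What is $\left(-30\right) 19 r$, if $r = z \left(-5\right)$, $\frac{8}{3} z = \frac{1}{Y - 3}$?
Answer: $- \frac{475}{4} \approx -118.75$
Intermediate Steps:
$z = - \frac{1}{24}$ ($z = \frac{3}{8 \left(-6 - 3\right)} = \frac{3}{8 \left(-9\right)} = \frac{3}{8} \left(- \frac{1}{9}\right) = - \frac{1}{24} \approx -0.041667$)
$r = \frac{5}{24}$ ($r = \left(- \frac{1}{24}\right) \left(-5\right) = \frac{5}{24} \approx 0.20833$)
$\left(-30\right) 19 r = \left(-30\right) 19 \cdot \frac{5}{24} = \left(-570\right) \frac{5}{24} = - \frac{475}{4}$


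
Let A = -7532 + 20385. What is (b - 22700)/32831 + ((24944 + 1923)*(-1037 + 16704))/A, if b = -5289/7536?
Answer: 34713595254288369/1060005829616 ≈ 32749.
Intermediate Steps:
b = -1763/2512 (b = -5289*1/7536 = -1763/2512 ≈ -0.70183)
A = 12853
(b - 22700)/32831 + ((24944 + 1923)*(-1037 + 16704))/A = (-1763/2512 - 22700)/32831 + ((24944 + 1923)*(-1037 + 16704))/12853 = -57024163/2512*1/32831 + (26867*15667)*(1/12853) = -57024163/82471472 + 420925289*(1/12853) = -57024163/82471472 + 420925289/12853 = 34713595254288369/1060005829616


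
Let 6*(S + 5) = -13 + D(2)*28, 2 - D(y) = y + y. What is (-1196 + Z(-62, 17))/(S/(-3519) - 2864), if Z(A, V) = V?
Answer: 2765934/6718933 ≈ 0.41166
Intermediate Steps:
D(y) = 2 - 2*y (D(y) = 2 - (y + y) = 2 - 2*y)
S = -33/2 (S = -5 + (-13 + (2 - 2*2)*28)/6 = -5 + (-13 + (2 - 4)*28)/6 = -5 + (-13 - 2*28)/6 = -5 + (-13 - 56)/6 = -5 + (⅙)*(-69) = -5 - 23/2 = -33/2 ≈ -16.500)
(-1196 + Z(-62, 17))/(S/(-3519) - 2864) = (-1196 + 17)/(-33/2/(-3519) - 2864) = -1179/(-33/2*(-1/3519) - 2864) = -1179/(11/2346 - 2864) = -1179/(-6718933/2346) = -1179*(-2346/6718933) = 2765934/6718933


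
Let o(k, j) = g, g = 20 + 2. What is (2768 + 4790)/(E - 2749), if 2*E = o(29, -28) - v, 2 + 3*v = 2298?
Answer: -11337/4681 ≈ -2.4219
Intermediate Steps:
v = 2296/3 (v = -⅔ + (⅓)*2298 = -⅔ + 766 = 2296/3 ≈ 765.33)
g = 22
o(k, j) = 22
E = -1115/3 (E = (22 - 1*2296/3)/2 = (22 - 2296/3)/2 = (½)*(-2230/3) = -1115/3 ≈ -371.67)
(2768 + 4790)/(E - 2749) = (2768 + 4790)/(-1115/3 - 2749) = 7558/(-9362/3) = 7558*(-3/9362) = -11337/4681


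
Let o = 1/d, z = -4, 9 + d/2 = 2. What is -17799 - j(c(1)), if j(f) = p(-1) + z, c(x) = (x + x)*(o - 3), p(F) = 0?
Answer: -17795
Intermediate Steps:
d = -14 (d = -18 + 2*2 = -18 + 4 = -14)
o = -1/14 (o = 1/(-14) = -1/14 ≈ -0.071429)
c(x) = -43*x/7 (c(x) = (x + x)*(-1/14 - 3) = (2*x)*(-43/14) = -43*x/7)
j(f) = -4 (j(f) = 0 - 4 = -4)
-17799 - j(c(1)) = -17799 - 1*(-4) = -17799 + 4 = -17795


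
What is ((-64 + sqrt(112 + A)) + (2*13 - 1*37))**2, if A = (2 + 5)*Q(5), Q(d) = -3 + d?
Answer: 5751 - 450*sqrt(14) ≈ 4067.3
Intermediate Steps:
A = 14 (A = (2 + 5)*(-3 + 5) = 7*2 = 14)
((-64 + sqrt(112 + A)) + (2*13 - 1*37))**2 = ((-64 + sqrt(112 + 14)) + (2*13 - 1*37))**2 = ((-64 + sqrt(126)) + (26 - 37))**2 = ((-64 + 3*sqrt(14)) - 11)**2 = (-75 + 3*sqrt(14))**2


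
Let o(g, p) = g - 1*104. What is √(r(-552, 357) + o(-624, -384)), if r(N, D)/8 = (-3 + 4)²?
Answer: 12*I*√5 ≈ 26.833*I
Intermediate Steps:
r(N, D) = 8 (r(N, D) = 8*(-3 + 4)² = 8*1² = 8*1 = 8)
o(g, p) = -104 + g (o(g, p) = g - 104 = -104 + g)
√(r(-552, 357) + o(-624, -384)) = √(8 + (-104 - 624)) = √(8 - 728) = √(-720) = 12*I*√5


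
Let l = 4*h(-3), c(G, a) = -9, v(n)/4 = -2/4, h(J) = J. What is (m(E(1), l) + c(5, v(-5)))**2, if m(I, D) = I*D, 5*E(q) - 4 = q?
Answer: 441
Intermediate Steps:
E(q) = 4/5 + q/5
v(n) = -2 (v(n) = 4*(-2/4) = 4*(-2*1/4) = 4*(-1/2) = -2)
l = -12 (l = 4*(-3) = -12)
m(I, D) = D*I
(m(E(1), l) + c(5, v(-5)))**2 = (-12*(4/5 + (1/5)*1) - 9)**2 = (-12*(4/5 + 1/5) - 9)**2 = (-12*1 - 9)**2 = (-12 - 9)**2 = (-21)**2 = 441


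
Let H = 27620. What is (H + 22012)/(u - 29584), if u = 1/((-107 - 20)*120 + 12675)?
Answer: -11573280/6898451 ≈ -1.6777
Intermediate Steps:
u = -1/2565 (u = 1/(-127*120 + 12675) = 1/(-15240 + 12675) = 1/(-2565) = -1/2565 ≈ -0.00038986)
(H + 22012)/(u - 29584) = (27620 + 22012)/(-1/2565 - 29584) = 49632/(-75882961/2565) = 49632*(-2565/75882961) = -11573280/6898451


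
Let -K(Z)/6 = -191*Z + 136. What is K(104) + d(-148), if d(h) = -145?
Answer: 118223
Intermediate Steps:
K(Z) = -816 + 1146*Z (K(Z) = -6*(-191*Z + 136) = -6*(136 - 191*Z) = -816 + 1146*Z)
K(104) + d(-148) = (-816 + 1146*104) - 145 = (-816 + 119184) - 145 = 118368 - 145 = 118223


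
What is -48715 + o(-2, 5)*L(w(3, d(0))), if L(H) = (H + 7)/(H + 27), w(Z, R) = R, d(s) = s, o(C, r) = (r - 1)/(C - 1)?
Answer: -3945943/81 ≈ -48715.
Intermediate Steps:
o(C, r) = (-1 + r)/(-1 + C)
L(H) = (7 + H)/(27 + H)
-48715 + o(-2, 5)*L(w(3, d(0))) = -48715 + ((-1 + 5)/(-1 - 2))*((7 + 0)/(27 + 0)) = -48715 + (4/(-3))*(7/27) = -48715 + (-⅓*4)*((1/27)*7) = -48715 - 4/3*7/27 = -48715 - 28/81 = -3945943/81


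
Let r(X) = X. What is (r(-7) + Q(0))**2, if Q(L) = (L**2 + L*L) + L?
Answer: 49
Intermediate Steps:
Q(L) = L + 2*L**2 (Q(L) = (L**2 + L**2) + L = 2*L**2 + L = L + 2*L**2)
(r(-7) + Q(0))**2 = (-7 + 0*(1 + 2*0))**2 = (-7 + 0*(1 + 0))**2 = (-7 + 0*1)**2 = (-7 + 0)**2 = (-7)**2 = 49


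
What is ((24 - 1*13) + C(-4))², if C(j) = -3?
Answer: 64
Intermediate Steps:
((24 - 1*13) + C(-4))² = ((24 - 1*13) - 3)² = ((24 - 13) - 3)² = (11 - 3)² = 8² = 64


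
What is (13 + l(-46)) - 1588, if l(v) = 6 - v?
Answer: -1523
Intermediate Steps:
(13 + l(-46)) - 1588 = (13 + (6 - 1*(-46))) - 1588 = (13 + (6 + 46)) - 1588 = (13 + 52) - 1588 = 65 - 1588 = -1523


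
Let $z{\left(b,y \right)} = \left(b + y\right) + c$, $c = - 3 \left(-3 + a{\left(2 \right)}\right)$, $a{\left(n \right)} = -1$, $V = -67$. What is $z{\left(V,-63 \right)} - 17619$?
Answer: $-17737$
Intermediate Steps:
$c = 12$ ($c = - 3 \left(-3 - 1\right) = \left(-3\right) \left(-4\right) = 12$)
$z{\left(b,y \right)} = 12 + b + y$ ($z{\left(b,y \right)} = \left(b + y\right) + 12 = 12 + b + y$)
$z{\left(V,-63 \right)} - 17619 = \left(12 - 67 - 63\right) - 17619 = -118 - 17619 = -17737$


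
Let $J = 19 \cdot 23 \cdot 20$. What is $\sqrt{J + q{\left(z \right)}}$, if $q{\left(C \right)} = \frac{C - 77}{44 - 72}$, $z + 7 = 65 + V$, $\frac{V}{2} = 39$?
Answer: $\frac{\sqrt{1712627}}{14} \approx 93.477$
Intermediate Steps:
$V = 78$ ($V = 2 \cdot 39 = 78$)
$z = 136$ ($z = -7 + \left(65 + 78\right) = -7 + 143 = 136$)
$J = 8740$ ($J = 437 \cdot 20 = 8740$)
$q{\left(C \right)} = \frac{11}{4} - \frac{C}{28}$ ($q{\left(C \right)} = \frac{-77 + C}{-28} = \left(-77 + C\right) \left(- \frac{1}{28}\right) = \frac{11}{4} - \frac{C}{28}$)
$\sqrt{J + q{\left(z \right)}} = \sqrt{8740 + \left(\frac{11}{4} - \frac{34}{7}\right)} = \sqrt{8740 - \frac{59}{28}} = \sqrt{\frac{244661}{28}} = \frac{\sqrt{1712627}}{14}$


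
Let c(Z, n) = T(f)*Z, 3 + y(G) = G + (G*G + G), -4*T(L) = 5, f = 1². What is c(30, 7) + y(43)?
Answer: 3789/2 ≈ 1894.5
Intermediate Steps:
f = 1
T(L) = -5/4 (T(L) = -¼*5 = -5/4)
y(G) = -3 + G² + 2*G (y(G) = -3 + (G + (G*G + G)) = -3 + (G + (G² + G)) = -3 + (G + (G + G²)) = -3 + (G² + 2*G) = -3 + G² + 2*G)
c(Z, n) = -5*Z/4
c(30, 7) + y(43) = -5/4*30 + (-3 + 43² + 2*43) = -75/2 + (-3 + 1849 + 86) = -75/2 + 1932 = 3789/2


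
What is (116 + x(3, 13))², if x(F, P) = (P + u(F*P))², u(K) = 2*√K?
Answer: 299937 + 45864*√39 ≈ 5.8636e+5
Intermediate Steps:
x(F, P) = (P + 2*√(F*P))²
(116 + x(3, 13))² = (116 + (13 + 2*√(3*13))²)² = (116 + (13 + 2*√39)²)²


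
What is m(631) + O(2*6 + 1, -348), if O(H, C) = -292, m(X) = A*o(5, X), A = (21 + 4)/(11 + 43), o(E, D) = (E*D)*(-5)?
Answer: -410143/54 ≈ -7595.2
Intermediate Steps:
o(E, D) = -5*D*E (o(E, D) = (D*E)*(-5) = -5*D*E)
A = 25/54 ≈ 0.46296
m(X) = -625*X/54 (m(X) = 25*(-5*X*5)/54 = 25*(-25*X)/54 = -625*X/54)
m(631) + O(2*6 + 1, -348) = -625/54*631 - 292 = -394375/54 - 292 = -410143/54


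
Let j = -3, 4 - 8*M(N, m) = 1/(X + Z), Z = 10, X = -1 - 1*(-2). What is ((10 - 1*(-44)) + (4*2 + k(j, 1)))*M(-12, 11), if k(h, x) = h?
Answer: 2537/88 ≈ 28.830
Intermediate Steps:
X = 1 (X = -1 + 2 = 1)
M(N, m) = 43/88 (M(N, m) = ½ - 1/(8*(1 + 10)) = ½ - ⅛/11 = ½ - ⅛*1/11 = ½ - 1/88 = 43/88)
((10 - 1*(-44)) + (4*2 + k(j, 1)))*M(-12, 11) = ((10 - 1*(-44)) + (4*2 - 3))*(43/88) = ((10 + 44) + (8 - 3))*(43/88) = (54 + 5)*(43/88) = 59*(43/88) = 2537/88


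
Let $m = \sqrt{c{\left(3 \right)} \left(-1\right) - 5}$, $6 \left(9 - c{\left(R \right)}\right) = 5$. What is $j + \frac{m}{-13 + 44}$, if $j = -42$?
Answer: $-42 + \frac{i \sqrt{474}}{186} \approx -42.0 + 0.11705 i$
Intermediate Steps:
$c{\left(R \right)} = \frac{49}{6}$ ($c{\left(R \right)} = 9 - \frac{5}{6} = \frac{49}{6}$)
$m = \frac{i \sqrt{474}}{6}$ ($m = \sqrt{\frac{49}{6} \left(-1\right) - 5} = \sqrt{- \frac{49}{6} - 5} = \sqrt{- \frac{79}{6}} = \frac{i \sqrt{474}}{6} \approx 3.6286 i$)
$j + \frac{m}{-13 + 44} = -42 + \frac{\frac{1}{6} i \sqrt{474}}{-13 + 44} = -42 + \frac{\frac{1}{6} i \sqrt{474}}{31} = -42 + \frac{i \sqrt{474}}{186}$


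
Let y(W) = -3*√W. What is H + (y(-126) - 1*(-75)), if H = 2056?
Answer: 2131 - 9*I*√14 ≈ 2131.0 - 33.675*I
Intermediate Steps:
H + (y(-126) - 1*(-75)) = 2056 + (-9*I*√14 - 1*(-75)) = 2056 + (-9*I*√14 + 75) = 2056 + (75 - 9*I*√14) = 2131 - 9*I*√14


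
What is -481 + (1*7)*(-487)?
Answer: -3890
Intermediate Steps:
-481 + (1*7)*(-487) = -481 + 7*(-487) = -481 - 3409 = -3890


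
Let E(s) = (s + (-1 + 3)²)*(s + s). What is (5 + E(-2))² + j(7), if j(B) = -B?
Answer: 2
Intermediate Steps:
E(s) = 2*s*(4 + s) (E(s) = (s + 2²)*(2*s) = (s + 4)*(2*s) = (4 + s)*(2*s) = 2*s*(4 + s))
(5 + E(-2))² + j(7) = (5 + 2*(-2)*(4 - 2))² - 1*7 = (5 + 2*(-2)*2)² - 7 = (5 - 8)² - 7 = (-3)² - 7 = 9 - 7 = 2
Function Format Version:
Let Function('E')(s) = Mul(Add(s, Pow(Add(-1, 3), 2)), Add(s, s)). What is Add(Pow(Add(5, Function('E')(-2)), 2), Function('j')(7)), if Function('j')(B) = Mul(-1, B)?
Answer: 2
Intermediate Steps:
Function('E')(s) = Mul(2, s, Add(4, s)) (Function('E')(s) = Mul(Add(s, Pow(2, 2)), Mul(2, s)) = Mul(Add(s, 4), Mul(2, s)) = Mul(Add(4, s), Mul(2, s)) = Mul(2, s, Add(4, s)))
Add(Pow(Add(5, Function('E')(-2)), 2), Function('j')(7)) = Add(Pow(Add(5, Mul(2, -2, Add(4, -2))), 2), Mul(-1, 7)) = Add(Pow(Add(5, Mul(2, -2, 2)), 2), -7) = Add(Pow(Add(5, -8), 2), -7) = Add(Pow(-3, 2), -7) = Add(9, -7) = 2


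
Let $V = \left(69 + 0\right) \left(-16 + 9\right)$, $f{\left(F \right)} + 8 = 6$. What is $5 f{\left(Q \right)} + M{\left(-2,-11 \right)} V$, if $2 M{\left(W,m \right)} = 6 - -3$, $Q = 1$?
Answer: $- \frac{4367}{2} \approx -2183.5$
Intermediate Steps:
$f{\left(F \right)} = -2$ ($f{\left(F \right)} = -8 + 6 = -2$)
$V = -483$ ($V = 69 \left(-7\right) = -483$)
$M{\left(W,m \right)} = \frac{9}{2}$ ($M{\left(W,m \right)} = \frac{6 - -3}{2} = \frac{6 + 3}{2} = \frac{1}{2} \cdot 9 = \frac{9}{2}$)
$5 f{\left(Q \right)} + M{\left(-2,-11 \right)} V = 5 \left(-2\right) + \frac{9}{2} \left(-483\right) = -10 - \frac{4347}{2} = - \frac{4367}{2}$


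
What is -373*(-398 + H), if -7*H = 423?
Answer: 1196957/7 ≈ 1.7099e+5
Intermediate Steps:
H = -423/7 (H = -⅐*423 = -423/7 ≈ -60.429)
-373*(-398 + H) = -373*(-398 - 423/7) = -373*(-3209/7) = 1196957/7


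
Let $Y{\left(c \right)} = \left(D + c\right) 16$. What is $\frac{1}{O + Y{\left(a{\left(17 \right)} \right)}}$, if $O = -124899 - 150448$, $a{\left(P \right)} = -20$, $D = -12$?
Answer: $- \frac{1}{275859} \approx -3.625 \cdot 10^{-6}$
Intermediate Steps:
$Y{\left(c \right)} = -192 + 16 c$ ($Y{\left(c \right)} = \left(-12 + c\right) 16 = -192 + 16 c$)
$O = -275347$ ($O = -124899 - 150448 = -275347$)
$\frac{1}{O + Y{\left(a{\left(17 \right)} \right)}} = \frac{1}{-275347 + \left(-192 + 16 \left(-20\right)\right)} = \frac{1}{-275347 - 512} = \frac{1}{-275859} = - \frac{1}{275859}$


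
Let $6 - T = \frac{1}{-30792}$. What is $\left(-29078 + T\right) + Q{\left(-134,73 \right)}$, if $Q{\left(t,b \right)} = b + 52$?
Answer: $- \frac{891336023}{30792} \approx -28947.0$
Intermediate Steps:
$Q{\left(t,b \right)} = 52 + b$
$T = \frac{184753}{30792}$ ($T = 6 - \frac{1}{-30792} = 6 - - \frac{1}{30792} = 6 + \frac{1}{30792} = \frac{184753}{30792} \approx 6.0$)
$\left(-29078 + T\right) + Q{\left(-134,73 \right)} = \left(-29078 + \frac{184753}{30792}\right) + \left(52 + 73\right) = - \frac{895185023}{30792} + 125 = - \frac{891336023}{30792}$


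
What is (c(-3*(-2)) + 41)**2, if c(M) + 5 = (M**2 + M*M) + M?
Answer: 12996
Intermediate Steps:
c(M) = -5 + M + 2*M**2 (c(M) = -5 + ((M**2 + M*M) + M) = -5 + ((M**2 + M**2) + M) = -5 + (2*M**2 + M) = -5 + (M + 2*M**2) = -5 + M + 2*M**2)
(c(-3*(-2)) + 41)**2 = ((-5 - 3*(-2) + 2*(-3*(-2))**2) + 41)**2 = ((-5 + 6 + 2*6**2) + 41)**2 = ((-5 + 6 + 2*36) + 41)**2 = ((-5 + 6 + 72) + 41)**2 = (73 + 41)**2 = 114**2 = 12996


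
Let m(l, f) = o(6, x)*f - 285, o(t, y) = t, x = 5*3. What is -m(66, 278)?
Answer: -1383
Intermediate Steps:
x = 15
m(l, f) = -285 + 6*f (m(l, f) = 6*f - 285 = -285 + 6*f)
-m(66, 278) = -(-285 + 6*278) = -(-285 + 1668) = -1*1383 = -1383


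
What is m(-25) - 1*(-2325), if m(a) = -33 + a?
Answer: 2267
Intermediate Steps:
m(-25) - 1*(-2325) = (-33 - 25) - 1*(-2325) = -58 + 2325 = 2267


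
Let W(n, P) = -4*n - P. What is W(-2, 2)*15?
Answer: 90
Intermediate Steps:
W(n, P) = -P - 4*n
W(-2, 2)*15 = (-1*2 - 4*(-2))*15 = (-2 + 8)*15 = 6*15 = 90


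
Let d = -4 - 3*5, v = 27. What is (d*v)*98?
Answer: -50274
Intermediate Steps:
d = -19 (d = -4 - 15 = -19)
(d*v)*98 = -19*27*98 = -513*98 = -50274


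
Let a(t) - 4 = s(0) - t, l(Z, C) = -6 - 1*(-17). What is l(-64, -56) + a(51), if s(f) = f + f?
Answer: -36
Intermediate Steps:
s(f) = 2*f
l(Z, C) = 11 (l(Z, C) = -6 + 17 = 11)
a(t) = 4 - t (a(t) = 4 + (2*0 - t) = 4 + (0 - t) = 4 - t)
l(-64, -56) + a(51) = 11 + (4 - 1*51) = 11 + (4 - 51) = 11 - 47 = -36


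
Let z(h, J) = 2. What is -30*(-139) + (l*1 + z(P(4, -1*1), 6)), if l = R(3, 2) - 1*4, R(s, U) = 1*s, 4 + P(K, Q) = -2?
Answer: 4171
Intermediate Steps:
P(K, Q) = -6 (P(K, Q) = -4 - 2 = -6)
R(s, U) = s
l = -1 (l = 3 - 1*4 = 3 - 4 = -1)
-30*(-139) + (l*1 + z(P(4, -1*1), 6)) = -30*(-139) + (-1*1 + 2) = 4170 + (-1 + 2) = 4170 + 1 = 4171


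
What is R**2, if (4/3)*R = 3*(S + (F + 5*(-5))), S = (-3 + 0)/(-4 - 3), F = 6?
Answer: 342225/196 ≈ 1746.0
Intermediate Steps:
S = 3/7 (S = -3/(-7) = -3*(-1/7) = 3/7 ≈ 0.42857)
R = -585/14 (R = 3*(3*(3/7 + (6 + 5*(-5))))/4 = 3*(3*(3/7 + (6 - 25)))/4 = 3*(3*(3/7 - 19))/4 = 3*(3*(-130/7))/4 = (3/4)*(-390/7) = -585/14 ≈ -41.786)
R**2 = (-585/14)**2 = 342225/196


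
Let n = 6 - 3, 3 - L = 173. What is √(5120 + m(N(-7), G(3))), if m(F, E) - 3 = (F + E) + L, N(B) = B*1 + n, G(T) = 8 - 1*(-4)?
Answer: 11*√41 ≈ 70.434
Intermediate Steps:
G(T) = 12 (G(T) = 8 + 4 = 12)
L = -170 (L = 3 - 1*173 = 3 - 173 = -170)
n = 3
N(B) = 3 + B (N(B) = B*1 + 3 = B + 3 = 3 + B)
m(F, E) = -167 + E + F (m(F, E) = 3 + ((F + E) - 170) = 3 + ((E + F) - 170) = 3 + (-170 + E + F) = -167 + E + F)
√(5120 + m(N(-7), G(3))) = √(5120 + (-167 + 12 + (3 - 7))) = √(5120 + (-167 + 12 - 4)) = √(5120 - 159) = √4961 = 11*√41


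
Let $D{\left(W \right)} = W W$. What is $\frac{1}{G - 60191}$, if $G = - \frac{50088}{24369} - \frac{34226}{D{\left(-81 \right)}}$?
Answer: $- \frac{53295003}{3208267085827} \approx -1.6612 \cdot 10^{-5}$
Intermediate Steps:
$D{\left(W \right)} = W^{2}$
$G = - \frac{387560254}{53295003}$ ($G = - \frac{50088}{24369} - \frac{34226}{\left(-81\right)^{2}} = \left(-50088\right) \frac{1}{24369} - \frac{34226}{6561} = - \frac{16696}{8123} - \frac{34226}{6561} = - \frac{387560254}{53295003} \approx -7.272$)
$\frac{1}{G - 60191} = \frac{1}{- \frac{387560254}{53295003} - 60191} = \frac{1}{- \frac{3208267085827}{53295003}} = - \frac{53295003}{3208267085827}$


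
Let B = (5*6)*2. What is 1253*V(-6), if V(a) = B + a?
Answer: 67662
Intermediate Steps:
B = 60 (B = 30*2 = 60)
V(a) = 60 + a
1253*V(-6) = 1253*(60 - 6) = 1253*54 = 67662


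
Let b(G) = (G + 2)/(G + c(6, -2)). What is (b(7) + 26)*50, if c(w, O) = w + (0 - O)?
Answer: 1330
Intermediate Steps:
c(w, O) = w - O
b(G) = (2 + G)/(8 + G) (b(G) = (G + 2)/(G + (6 - 1*(-2))) = (2 + G)/(G + (6 + 2)) = (2 + G)/(G + 8) = (2 + G)/(8 + G))
(b(7) + 26)*50 = ((2 + 7)/(8 + 7) + 26)*50 = (9/15 + 26)*50 = ((1/15)*9 + 26)*50 = (⅗ + 26)*50 = (133/5)*50 = 1330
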